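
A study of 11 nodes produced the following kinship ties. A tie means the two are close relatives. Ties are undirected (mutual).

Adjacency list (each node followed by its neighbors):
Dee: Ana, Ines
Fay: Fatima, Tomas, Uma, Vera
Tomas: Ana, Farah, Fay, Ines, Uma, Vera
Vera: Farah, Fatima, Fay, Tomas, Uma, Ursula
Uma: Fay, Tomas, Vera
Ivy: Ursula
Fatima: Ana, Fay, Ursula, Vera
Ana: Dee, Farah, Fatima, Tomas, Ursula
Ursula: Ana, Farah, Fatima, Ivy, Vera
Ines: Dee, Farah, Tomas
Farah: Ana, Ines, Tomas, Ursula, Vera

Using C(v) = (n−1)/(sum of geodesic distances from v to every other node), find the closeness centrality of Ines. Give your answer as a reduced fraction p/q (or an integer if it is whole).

10/19

Distances from Ines: Ana:2, Dee:1, Farah:1, Fatima:3, Fay:2, Ivy:3, Tomas:1, Uma:2, Ursula:2, Vera:2. Sum = 19.
n = 11, so closeness = 10/19.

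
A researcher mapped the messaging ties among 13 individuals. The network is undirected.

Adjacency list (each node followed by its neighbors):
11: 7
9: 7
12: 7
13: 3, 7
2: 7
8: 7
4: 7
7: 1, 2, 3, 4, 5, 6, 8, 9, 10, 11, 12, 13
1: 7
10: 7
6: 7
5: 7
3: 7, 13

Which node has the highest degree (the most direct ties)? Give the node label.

7

Degrees — 1:1, 2:1, 3:2, 4:1, 5:1, 6:1, 7:12, 8:1, 9:1, 10:1, 11:1, 12:1, 13:2.
The maximum is 12, attained only by 7.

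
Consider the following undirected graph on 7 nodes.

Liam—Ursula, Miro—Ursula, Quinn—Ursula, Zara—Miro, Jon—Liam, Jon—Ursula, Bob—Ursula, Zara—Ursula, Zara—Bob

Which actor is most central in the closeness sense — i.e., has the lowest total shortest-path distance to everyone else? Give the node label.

Farness (sum of distances to all others) for each node — Bob:10, Jon:10, Liam:10, Miro:10, Quinn:11, Ursula:6, Zara:9.
The smallest farness is 6, for Ursula, so Ursula has the highest closeness.

Ursula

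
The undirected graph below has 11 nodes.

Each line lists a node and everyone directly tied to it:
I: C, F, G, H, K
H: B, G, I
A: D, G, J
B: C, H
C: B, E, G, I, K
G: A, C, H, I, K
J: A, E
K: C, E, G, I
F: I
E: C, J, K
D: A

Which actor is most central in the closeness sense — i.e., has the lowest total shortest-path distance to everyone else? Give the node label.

Farness (sum of distances to all others) for each node — A:19, B:23, C:16, D:28, E:20, F:26, G:15, H:20, I:17, J:23, K:17.
The smallest farness is 15, for G, so G has the highest closeness.

G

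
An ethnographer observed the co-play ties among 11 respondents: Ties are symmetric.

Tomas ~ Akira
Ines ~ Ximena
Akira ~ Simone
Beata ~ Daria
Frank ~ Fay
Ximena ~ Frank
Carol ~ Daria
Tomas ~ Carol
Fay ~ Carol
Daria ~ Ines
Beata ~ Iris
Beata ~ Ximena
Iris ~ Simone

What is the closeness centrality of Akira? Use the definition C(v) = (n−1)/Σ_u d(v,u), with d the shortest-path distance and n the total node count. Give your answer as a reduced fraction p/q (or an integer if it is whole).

Distances from Akira: Beata:3, Carol:2, Daria:3, Fay:3, Frank:4, Ines:4, Iris:2, Simone:1, Tomas:1, Ximena:4. Sum = 27.
n = 11, so closeness = 10/27.

10/27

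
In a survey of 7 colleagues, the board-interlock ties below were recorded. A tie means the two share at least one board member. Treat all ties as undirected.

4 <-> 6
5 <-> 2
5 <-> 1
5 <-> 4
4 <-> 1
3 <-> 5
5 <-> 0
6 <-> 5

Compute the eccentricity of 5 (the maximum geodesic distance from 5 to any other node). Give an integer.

Distances from 5: 0:1, 1:1, 2:1, 3:1, 4:1, 6:1.
The largest is 1 (to 0, 1, 2, 4, 3, and 6), so the eccentricity of 5 is 1.

1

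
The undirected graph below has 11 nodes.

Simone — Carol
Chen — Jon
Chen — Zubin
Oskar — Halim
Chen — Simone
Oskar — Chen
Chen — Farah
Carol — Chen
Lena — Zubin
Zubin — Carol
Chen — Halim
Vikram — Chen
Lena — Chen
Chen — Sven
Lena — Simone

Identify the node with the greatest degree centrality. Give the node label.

Degrees — Carol:3, Chen:10, Farah:1, Halim:2, Jon:1, Lena:3, Oskar:2, Simone:3, Sven:1, Vikram:1, Zubin:3.
The maximum is 10, attained only by Chen.

Chen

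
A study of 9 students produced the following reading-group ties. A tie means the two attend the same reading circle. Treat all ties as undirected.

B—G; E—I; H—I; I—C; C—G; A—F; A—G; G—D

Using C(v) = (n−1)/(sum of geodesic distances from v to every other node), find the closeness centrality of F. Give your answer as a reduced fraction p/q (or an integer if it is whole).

4/13

Distances from F: A:1, B:3, C:3, D:3, E:5, G:2, H:5, I:4. Sum = 26.
n = 9, so closeness = 8/26 = 4/13.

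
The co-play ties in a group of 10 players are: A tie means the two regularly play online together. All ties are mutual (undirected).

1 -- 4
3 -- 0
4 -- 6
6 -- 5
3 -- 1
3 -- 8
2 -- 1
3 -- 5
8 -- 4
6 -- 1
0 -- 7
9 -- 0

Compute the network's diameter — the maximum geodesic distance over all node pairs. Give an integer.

Eccentricity of each node (its greatest distance to any other): 0:3, 1:3, 2:4, 3:2, 4:4, 5:3, 6:4, 7:4, 8:3, 9:4.
The maximum eccentricity is 4, realized for instance by the pair 2–9 via 2 – 1 – 3 – 0 – 9. So the diameter is 4.

4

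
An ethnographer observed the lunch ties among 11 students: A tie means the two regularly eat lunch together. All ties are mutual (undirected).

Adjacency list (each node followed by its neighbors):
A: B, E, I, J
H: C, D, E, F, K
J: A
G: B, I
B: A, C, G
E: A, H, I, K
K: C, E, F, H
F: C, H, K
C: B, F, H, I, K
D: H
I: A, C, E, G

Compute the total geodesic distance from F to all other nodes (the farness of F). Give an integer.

21

Distances from F: A:3, B:2, C:1, D:2, E:2, G:3, H:1, I:2, J:4, K:1.
Sum = 3 + 2 + 1 + 2 + 2 + 3 + 1 + 2 + 4 + 1 = 21.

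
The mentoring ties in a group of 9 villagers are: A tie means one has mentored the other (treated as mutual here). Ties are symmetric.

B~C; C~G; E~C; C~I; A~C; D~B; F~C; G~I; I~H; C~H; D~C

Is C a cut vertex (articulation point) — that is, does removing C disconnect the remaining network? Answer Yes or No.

Yes

Removing C leaves {B and D} with no path to {G, H, and I}, so the network splits into 5 components. C is a cut vertex.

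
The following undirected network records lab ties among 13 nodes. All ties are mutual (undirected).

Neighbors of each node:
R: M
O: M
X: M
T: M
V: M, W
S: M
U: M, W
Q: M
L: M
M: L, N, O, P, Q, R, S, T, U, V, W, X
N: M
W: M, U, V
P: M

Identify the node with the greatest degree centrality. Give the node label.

M

Degrees — L:1, M:12, N:1, O:1, P:1, Q:1, R:1, S:1, T:1, U:2, V:2, W:3, X:1.
The maximum is 12, attained only by M.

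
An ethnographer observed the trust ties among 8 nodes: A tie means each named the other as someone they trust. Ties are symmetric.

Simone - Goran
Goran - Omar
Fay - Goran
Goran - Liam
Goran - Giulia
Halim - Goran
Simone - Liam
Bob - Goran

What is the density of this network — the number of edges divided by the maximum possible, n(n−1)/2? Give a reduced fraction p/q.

2/7

There are 8 edges and 8 nodes, so the maximum possible is C(8,2) = 28.
Density = 8/28 = 2/7.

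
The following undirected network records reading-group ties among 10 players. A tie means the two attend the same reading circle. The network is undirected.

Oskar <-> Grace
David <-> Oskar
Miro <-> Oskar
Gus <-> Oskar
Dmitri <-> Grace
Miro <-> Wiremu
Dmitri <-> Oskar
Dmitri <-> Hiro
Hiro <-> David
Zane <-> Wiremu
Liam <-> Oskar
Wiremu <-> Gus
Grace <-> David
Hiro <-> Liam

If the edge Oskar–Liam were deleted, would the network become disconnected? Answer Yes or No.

No

Even without that edge, Oskar still reaches Liam via Oskar – Dmitri – Hiro – Liam, so the network stays connected. Not a bridge.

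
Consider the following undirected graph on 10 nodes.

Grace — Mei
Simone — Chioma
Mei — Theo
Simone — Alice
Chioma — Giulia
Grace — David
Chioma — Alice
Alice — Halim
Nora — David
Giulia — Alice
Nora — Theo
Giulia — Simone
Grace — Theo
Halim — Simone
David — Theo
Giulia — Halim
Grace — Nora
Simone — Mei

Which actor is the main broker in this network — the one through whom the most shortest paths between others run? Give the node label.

Unnormalized betweenness of each node: Alice:1/3, Chioma:0, David:0, Giulia:1/3, Grace:6, Halim:0, Mei:20, Nora:0, Simone:61/3, Theo:6.
Simone has the largest value, 61/3, making it the main broker — the node through which the most shortest paths run.

Simone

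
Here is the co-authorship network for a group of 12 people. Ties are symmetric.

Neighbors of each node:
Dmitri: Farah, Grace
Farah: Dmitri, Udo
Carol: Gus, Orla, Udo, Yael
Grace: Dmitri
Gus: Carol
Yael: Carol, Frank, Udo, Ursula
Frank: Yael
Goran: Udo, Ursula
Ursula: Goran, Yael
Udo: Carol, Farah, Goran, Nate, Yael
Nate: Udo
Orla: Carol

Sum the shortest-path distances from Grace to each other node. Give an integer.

Distances from Grace: Carol:4, Dmitri:1, Farah:2, Frank:5, Goran:4, Gus:5, Nate:4, Orla:5, Udo:3, Ursula:5, Yael:4.
Sum = 4 + 1 + 2 + 5 + 4 + 5 + 4 + 5 + 3 + 5 + 4 = 42.

42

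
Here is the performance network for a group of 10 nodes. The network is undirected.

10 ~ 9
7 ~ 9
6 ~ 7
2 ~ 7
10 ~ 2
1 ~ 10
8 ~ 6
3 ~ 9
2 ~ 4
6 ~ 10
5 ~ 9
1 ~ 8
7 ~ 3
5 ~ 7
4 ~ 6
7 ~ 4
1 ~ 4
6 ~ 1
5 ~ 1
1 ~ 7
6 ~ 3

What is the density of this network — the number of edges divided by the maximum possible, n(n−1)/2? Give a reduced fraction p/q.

7/15

There are 21 edges and 10 nodes, so the maximum possible is C(10,2) = 45.
Density = 21/45 = 7/15.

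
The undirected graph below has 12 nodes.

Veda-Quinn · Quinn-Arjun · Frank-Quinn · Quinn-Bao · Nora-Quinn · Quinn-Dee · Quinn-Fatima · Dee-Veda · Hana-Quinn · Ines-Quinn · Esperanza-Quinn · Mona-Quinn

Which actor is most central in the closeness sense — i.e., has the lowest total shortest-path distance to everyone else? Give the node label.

Quinn

Farness (sum of distances to all others) for each node — Arjun:21, Bao:21, Dee:20, Esperanza:21, Fatima:21, Frank:21, Hana:21, Ines:21, Mona:21, Nora:21, Quinn:11, Veda:20.
The smallest farness is 11, for Quinn, so Quinn has the highest closeness.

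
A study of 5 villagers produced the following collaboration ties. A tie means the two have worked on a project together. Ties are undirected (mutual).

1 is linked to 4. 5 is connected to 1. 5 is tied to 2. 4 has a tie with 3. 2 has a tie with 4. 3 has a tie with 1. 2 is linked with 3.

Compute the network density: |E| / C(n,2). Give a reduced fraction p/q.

7/10

There are 7 edges and 5 nodes, so the maximum possible is C(5,2) = 10.
Density = 7/10.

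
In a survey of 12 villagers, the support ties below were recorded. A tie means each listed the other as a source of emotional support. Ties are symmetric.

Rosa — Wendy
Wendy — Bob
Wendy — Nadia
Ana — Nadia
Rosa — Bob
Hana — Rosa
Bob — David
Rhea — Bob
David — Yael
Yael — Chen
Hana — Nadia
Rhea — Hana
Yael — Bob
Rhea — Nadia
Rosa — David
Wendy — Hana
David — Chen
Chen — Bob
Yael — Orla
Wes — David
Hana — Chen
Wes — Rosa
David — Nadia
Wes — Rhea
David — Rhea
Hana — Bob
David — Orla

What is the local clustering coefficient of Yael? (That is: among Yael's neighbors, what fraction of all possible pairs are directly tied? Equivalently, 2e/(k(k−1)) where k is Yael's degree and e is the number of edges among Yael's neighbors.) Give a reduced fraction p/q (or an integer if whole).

2/3

Yael's neighbors: Bob, Chen, David, and Orla (k = 4).
Possible neighbor pairs: C(4,2) = 6. Edges among them: Bob–Chen, Bob–David, Chen–David, David–Orla → e = 4.
Clustering(Yael) = 4/6 = 2/3.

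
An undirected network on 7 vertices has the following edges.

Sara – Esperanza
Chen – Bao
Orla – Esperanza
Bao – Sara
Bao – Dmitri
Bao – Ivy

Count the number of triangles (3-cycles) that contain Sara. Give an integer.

Sara's neighbors are Bao and Esperanza, but none of them are tied to each other, so no triangle contains Sara.

0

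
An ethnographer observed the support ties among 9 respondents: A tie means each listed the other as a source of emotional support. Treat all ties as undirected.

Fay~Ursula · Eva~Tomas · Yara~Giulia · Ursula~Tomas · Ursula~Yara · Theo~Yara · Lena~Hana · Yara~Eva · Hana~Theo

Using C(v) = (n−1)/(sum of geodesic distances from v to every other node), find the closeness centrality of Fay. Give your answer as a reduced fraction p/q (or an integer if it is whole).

Distances from Fay: Eva:3, Giulia:3, Hana:4, Lena:5, Theo:3, Tomas:2, Ursula:1, Yara:2. Sum = 23.
n = 9, so closeness = 8/23.

8/23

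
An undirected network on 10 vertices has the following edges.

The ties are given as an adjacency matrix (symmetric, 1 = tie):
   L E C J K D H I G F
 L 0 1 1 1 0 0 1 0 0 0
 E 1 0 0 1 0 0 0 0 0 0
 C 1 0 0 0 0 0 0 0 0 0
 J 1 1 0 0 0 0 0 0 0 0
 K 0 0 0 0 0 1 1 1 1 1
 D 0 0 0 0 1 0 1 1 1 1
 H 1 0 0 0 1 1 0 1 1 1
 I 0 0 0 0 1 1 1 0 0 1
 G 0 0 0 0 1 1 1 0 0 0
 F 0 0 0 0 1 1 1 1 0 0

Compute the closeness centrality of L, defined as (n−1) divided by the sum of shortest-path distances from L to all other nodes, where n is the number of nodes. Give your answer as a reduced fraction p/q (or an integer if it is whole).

9/14

Distances from L: C:1, D:2, E:1, F:2, G:2, H:1, I:2, J:1, K:2. Sum = 14.
n = 10, so closeness = 9/14.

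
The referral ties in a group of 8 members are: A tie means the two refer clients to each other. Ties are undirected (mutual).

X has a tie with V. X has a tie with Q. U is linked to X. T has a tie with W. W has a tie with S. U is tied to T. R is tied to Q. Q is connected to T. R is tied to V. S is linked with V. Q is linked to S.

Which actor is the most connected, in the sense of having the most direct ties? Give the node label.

Degrees — Q:4, R:2, S:3, T:3, U:2, V:3, W:2, X:3.
The maximum is 4, attained only by Q.

Q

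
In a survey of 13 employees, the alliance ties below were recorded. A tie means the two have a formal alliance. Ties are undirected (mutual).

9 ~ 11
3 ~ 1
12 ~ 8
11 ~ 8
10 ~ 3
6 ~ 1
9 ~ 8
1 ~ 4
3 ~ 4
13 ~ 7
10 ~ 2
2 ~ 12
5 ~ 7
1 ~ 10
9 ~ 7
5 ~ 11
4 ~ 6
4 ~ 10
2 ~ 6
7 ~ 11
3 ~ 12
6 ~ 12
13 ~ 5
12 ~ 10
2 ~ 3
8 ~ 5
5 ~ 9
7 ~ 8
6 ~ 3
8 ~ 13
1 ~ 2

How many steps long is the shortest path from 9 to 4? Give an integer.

One shortest route is 9 – 8 – 12 – 10 – 4, which uses 4 edges, and at distance 3 from 9 we only reach {2, 3, 6, 10}, which does not include 4. So d(9,4) = 4.

4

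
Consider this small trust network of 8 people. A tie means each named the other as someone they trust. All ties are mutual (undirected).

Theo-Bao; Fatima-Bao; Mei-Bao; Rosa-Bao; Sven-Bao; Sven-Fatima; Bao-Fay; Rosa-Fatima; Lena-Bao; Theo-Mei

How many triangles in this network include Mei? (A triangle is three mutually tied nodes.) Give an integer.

Mei's neighbors: Bao and Theo.
Neighbor pairs that are themselves tied: Mei–Bao–Theo. Each forms one triangle with Mei, for 1 in total.

1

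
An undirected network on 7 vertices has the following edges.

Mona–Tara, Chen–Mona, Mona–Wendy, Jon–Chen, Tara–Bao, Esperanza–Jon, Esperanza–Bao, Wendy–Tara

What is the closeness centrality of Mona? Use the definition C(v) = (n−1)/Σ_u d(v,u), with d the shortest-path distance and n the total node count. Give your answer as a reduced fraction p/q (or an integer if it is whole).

Distances from Mona: Bao:2, Chen:1, Esperanza:3, Jon:2, Tara:1, Wendy:1. Sum = 10.
n = 7, so closeness = 6/10 = 3/5.

3/5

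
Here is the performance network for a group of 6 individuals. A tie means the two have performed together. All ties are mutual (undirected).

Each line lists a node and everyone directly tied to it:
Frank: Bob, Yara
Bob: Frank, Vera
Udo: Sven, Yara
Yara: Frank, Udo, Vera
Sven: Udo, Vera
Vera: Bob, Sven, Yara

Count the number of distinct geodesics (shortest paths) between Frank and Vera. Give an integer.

2

The shortest distance is 2. The length-2 paths are: Frank–Bob–Vera; Frank–Yara–Vera.
That gives 2 distinct shortest paths.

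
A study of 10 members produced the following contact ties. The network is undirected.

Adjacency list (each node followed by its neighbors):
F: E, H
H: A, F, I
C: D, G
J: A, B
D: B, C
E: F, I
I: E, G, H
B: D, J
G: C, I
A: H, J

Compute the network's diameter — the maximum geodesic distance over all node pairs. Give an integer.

5

Eccentricity of each node (its greatest distance to any other): A:4, B:5, C:4, D:5, E:5, F:5, G:4, H:4, I:4, J:4.
The maximum eccentricity is 5, realized for instance by the pair F–D via F – H – A – J – B – D. So the diameter is 5.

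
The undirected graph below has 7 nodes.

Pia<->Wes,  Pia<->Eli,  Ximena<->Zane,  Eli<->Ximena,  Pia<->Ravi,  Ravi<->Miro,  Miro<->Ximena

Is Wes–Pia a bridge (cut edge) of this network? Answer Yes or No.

Without the Wes–Pia edge there is no alternate route between Wes and Pia, so the network disconnects. It is a bridge.

Yes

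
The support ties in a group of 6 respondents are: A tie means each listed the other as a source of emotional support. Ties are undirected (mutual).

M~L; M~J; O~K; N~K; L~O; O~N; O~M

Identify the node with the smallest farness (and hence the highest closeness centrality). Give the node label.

O

Farness (sum of distances to all others) for each node — J:11, K:9, L:8, M:7, N:9, O:6.
The smallest farness is 6, for O, so O has the highest closeness.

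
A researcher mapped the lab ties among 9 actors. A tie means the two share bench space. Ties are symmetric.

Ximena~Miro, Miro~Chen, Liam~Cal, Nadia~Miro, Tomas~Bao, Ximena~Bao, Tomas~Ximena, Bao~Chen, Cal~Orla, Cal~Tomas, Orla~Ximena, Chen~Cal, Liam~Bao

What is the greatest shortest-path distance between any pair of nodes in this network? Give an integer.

4

Eccentricity of each node (its greatest distance to any other): Bao:3, Cal:3, Chen:2, Liam:4, Miro:3, Nadia:4, Orla:3, Tomas:3, Ximena:2.
The maximum eccentricity is 4, realized for instance by the pair Nadia–Liam via Nadia – Miro – Chen – Cal – Liam. So the diameter is 4.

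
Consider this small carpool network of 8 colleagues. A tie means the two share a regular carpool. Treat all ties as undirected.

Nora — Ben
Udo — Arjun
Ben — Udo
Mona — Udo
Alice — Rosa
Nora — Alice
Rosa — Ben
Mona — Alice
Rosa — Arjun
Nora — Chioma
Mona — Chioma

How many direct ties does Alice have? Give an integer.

Alice is directly tied to Mona, Nora, and Rosa. That is 3 neighbors, so the degree of Alice is 3.

3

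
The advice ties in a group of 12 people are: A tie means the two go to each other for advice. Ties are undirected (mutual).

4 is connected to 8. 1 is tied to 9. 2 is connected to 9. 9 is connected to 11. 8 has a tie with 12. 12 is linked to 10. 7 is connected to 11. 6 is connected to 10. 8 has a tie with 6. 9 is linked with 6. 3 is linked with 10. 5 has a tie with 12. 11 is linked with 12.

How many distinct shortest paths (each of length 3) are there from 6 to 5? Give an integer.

The shortest distance is 3. The length-3 paths are: 6–10–12–5; 6–8–12–5.
That gives 2 distinct shortest paths.

2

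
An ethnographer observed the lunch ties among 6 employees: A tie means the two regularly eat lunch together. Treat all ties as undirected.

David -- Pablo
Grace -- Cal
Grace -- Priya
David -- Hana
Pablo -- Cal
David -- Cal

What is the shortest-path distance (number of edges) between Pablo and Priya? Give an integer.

3

One shortest route is Pablo – Cal – Grace – Priya, which uses 3 edges, and at distance 2 from Pablo we only reach {Grace, Hana}, which does not include Priya. So d(Pablo,Priya) = 3.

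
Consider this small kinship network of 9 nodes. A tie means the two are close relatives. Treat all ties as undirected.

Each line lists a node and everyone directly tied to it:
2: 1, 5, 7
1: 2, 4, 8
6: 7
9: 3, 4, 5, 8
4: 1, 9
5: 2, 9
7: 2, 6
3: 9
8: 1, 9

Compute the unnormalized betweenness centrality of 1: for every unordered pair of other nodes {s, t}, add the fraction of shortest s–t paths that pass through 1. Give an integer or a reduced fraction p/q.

Pairs whose geodesics pass through 1 — 4–6: 1; 4–7: 1; 4–8: 1/2; 4–2: 1; 6–8: 1; 7–8: 1; 8–2: 1.
All other pairs contribute 0.
Summing the contributions gives betweenness(1) = 13/2.

13/2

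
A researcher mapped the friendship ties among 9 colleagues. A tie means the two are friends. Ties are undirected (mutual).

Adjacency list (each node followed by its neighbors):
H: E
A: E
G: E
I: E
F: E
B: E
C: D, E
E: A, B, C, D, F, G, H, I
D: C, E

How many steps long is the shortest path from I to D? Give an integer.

One shortest route is I – E – D, which uses 2 edges, and I and D are not directly tied, so nothing shorter exists. So d(I,D) = 2.

2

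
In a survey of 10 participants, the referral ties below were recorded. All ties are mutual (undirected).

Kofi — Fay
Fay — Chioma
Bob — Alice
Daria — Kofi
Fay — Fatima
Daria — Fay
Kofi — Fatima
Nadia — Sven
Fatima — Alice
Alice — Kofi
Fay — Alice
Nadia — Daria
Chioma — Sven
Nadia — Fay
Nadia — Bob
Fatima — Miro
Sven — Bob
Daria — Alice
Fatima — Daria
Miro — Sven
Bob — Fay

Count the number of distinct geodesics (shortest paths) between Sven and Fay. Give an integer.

The shortest distance is 2. The length-2 paths are: Sven–Bob–Fay; Sven–Nadia–Fay; Sven–Chioma–Fay.
That gives 3 distinct shortest paths.

3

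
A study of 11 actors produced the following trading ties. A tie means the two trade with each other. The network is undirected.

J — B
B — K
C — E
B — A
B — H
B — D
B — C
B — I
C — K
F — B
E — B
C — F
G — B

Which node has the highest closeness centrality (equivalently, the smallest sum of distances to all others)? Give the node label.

B

Farness (sum of distances to all others) for each node — A:19, B:10, C:16, D:19, E:18, F:18, G:19, H:19, I:19, J:19, K:18.
The smallest farness is 10, for B, so B has the highest closeness.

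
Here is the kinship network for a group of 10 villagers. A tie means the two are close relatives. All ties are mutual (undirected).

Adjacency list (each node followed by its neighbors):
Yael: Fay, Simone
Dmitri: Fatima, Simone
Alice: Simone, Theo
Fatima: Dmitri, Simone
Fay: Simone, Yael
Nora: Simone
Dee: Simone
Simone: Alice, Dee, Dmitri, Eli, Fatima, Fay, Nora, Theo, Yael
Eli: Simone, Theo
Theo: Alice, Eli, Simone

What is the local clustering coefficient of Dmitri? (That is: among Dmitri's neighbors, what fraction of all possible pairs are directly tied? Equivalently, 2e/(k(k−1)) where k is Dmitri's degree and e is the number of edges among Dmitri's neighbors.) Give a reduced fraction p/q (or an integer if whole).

1

Dmitri's neighbors: Fatima and Simone (k = 2).
Possible neighbor pairs: C(2,2) = 1. Edges among them: Fatima–Simone → e = 1.
Clustering(Dmitri) = 1/1.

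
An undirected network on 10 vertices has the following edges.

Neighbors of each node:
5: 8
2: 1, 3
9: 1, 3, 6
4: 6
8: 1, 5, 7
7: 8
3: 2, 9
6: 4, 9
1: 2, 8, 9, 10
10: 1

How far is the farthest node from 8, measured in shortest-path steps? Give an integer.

Distances from 8: 1:1, 2:2, 3:3, 4:4, 5:1, 6:3, 7:1, 9:2, 10:2.
The largest is 4 (to 4), so the eccentricity of 8 is 4.

4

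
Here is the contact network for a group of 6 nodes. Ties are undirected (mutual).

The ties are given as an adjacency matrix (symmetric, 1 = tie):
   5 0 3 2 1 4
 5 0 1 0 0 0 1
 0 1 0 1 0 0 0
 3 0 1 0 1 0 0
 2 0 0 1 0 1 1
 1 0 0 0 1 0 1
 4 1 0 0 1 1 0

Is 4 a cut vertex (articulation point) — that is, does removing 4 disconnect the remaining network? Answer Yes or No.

No

Even without 4, every remaining node can still reach every other (the residual graph is connected), so 4 is not a cut vertex.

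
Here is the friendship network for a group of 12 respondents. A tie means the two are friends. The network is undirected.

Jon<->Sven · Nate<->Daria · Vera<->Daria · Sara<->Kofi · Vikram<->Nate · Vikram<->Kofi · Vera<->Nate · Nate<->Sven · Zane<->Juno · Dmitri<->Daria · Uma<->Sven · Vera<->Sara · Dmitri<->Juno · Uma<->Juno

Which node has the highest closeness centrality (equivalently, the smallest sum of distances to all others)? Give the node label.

Farness (sum of distances to all others) for each node — Daria:23, Dmitri:27, Jon:33, Juno:29, Kofi:35, Nate:21, Sara:31, Sven:23, Uma:27, Vera:24, Vikram:28, Zane:39.
The smallest farness is 21, for Nate, so Nate has the highest closeness.

Nate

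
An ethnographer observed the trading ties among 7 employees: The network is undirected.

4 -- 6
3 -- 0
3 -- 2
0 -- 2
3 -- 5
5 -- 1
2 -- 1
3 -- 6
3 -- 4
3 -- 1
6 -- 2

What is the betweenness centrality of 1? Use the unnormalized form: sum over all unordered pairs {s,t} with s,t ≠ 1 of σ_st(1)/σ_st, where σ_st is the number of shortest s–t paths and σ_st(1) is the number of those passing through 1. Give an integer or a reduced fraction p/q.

1/2

Pairs whose geodesics pass through 1 — 2–5: 1/2.
All other pairs contribute 0.
Summing the contributions gives betweenness(1) = 1/2.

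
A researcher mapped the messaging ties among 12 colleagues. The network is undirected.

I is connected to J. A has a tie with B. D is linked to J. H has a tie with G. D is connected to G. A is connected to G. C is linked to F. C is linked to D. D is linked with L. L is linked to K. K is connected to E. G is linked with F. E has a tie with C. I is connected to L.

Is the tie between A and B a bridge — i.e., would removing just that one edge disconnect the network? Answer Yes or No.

Yes

Without the A–B edge there is no alternate route between A and B, so the network disconnects. It is a bridge.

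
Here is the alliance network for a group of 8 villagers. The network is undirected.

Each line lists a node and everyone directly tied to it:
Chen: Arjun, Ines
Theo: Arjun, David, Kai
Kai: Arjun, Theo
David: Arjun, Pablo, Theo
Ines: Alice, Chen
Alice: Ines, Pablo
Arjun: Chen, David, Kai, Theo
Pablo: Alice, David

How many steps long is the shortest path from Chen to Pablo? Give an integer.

One shortest route is Chen – Ines – Alice – Pablo, which uses 3 edges, and at distance 2 from Chen we only reach {Alice, David, Kai, Theo}, which does not include Pablo. So d(Chen,Pablo) = 3.

3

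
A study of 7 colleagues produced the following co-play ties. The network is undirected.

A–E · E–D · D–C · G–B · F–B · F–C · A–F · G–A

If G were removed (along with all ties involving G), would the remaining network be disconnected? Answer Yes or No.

No

Even without G, every remaining node can still reach every other (the residual graph is connected), so G is not a cut vertex.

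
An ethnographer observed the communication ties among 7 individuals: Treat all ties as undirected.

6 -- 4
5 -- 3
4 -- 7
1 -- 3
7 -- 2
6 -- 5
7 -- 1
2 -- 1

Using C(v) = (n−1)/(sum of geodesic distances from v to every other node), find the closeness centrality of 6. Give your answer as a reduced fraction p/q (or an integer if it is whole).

1/2

Distances from 6: 1:3, 2:3, 3:2, 4:1, 5:1, 7:2. Sum = 12.
n = 7, so closeness = 6/12 = 1/2.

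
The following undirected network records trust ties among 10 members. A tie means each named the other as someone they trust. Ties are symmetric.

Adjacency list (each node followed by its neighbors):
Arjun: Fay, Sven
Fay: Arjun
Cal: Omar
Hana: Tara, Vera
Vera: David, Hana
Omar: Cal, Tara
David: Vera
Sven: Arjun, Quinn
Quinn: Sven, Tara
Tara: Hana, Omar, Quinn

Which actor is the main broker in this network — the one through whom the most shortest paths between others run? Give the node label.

Unnormalized betweenness of each node: Arjun:8, Cal:0, David:0, Fay:0, Hana:14, Omar:8, Quinn:18, Sven:14, Tara:26, Vera:8.
Tara has the largest value, 26, making it the main broker — the node through which the most shortest paths run.

Tara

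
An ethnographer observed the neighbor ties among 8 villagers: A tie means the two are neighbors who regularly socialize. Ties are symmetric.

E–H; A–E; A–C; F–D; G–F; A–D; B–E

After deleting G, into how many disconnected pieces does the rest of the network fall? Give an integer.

G's neighbors (F) remain reachable from one another through other ties, so the rest of the network stays in one piece.

1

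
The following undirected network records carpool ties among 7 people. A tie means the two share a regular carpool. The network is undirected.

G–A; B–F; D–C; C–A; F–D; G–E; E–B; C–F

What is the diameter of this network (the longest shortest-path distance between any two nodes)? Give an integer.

3

Eccentricity of each node (its greatest distance to any other): A:3, B:3, C:3, D:3, E:3, F:3, G:3.
The maximum eccentricity is 3, realized for instance by the pair F–G via F – C – A – G. So the diameter is 3.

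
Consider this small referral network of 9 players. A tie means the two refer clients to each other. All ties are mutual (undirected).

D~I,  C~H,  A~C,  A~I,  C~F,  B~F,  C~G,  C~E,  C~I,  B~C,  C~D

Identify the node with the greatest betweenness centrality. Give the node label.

Unnormalized betweenness of each node: A:0, B:0, C:49/2, D:0, E:0, F:0, G:0, H:0, I:1/2.
C has the largest value, 49/2, making it the main broker — the node through which the most shortest paths run.

C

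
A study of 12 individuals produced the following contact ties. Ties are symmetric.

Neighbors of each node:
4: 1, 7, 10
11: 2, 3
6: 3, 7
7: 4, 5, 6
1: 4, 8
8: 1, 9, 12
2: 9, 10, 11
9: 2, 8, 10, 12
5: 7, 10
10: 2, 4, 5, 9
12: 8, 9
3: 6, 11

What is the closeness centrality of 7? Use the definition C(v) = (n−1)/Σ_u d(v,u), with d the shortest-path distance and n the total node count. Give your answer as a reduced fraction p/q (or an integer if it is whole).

11/25

Distances from 7: 1:2, 2:3, 3:2, 4:1, 5:1, 6:1, 8:3, 9:3, 10:2, 11:3, 12:4. Sum = 25.
n = 12, so closeness = 11/25.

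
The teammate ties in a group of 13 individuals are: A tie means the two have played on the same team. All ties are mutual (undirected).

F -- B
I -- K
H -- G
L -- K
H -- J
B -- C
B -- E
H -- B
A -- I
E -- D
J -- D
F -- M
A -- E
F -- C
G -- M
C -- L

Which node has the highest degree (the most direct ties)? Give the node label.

B

Degrees — A:2, B:4, C:3, D:2, E:3, F:3, G:2, H:3, I:2, J:2, K:2, L:2, M:2.
The maximum is 4, attained only by B.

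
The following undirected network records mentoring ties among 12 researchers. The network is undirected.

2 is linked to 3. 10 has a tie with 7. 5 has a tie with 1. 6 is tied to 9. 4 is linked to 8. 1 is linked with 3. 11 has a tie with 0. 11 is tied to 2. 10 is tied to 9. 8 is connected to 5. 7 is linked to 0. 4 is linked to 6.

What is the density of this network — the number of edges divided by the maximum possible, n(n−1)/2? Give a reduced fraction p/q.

There are 12 edges and 12 nodes, so the maximum possible is C(12,2) = 66.
Density = 12/66 = 2/11.

2/11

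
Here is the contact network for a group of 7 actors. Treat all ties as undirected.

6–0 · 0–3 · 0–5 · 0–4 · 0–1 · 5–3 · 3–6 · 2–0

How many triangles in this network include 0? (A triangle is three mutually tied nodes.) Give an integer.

0's neighbors: 1, 2, 3, 4, 5, and 6.
Neighbor pairs that are themselves tied: 0–3–5; 0–3–6. Each forms one triangle with 0, for 2 in total.

2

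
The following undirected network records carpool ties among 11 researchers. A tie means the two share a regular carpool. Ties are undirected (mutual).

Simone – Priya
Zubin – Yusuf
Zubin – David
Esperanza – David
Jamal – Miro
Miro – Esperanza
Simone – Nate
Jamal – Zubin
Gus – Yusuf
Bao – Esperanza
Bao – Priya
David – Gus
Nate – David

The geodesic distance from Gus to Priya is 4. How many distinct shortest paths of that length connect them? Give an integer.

2

The shortest distance is 4. The length-4 paths are: Gus–David–Nate–Simone–Priya; Gus–David–Esperanza–Bao–Priya.
That gives 2 distinct shortest paths.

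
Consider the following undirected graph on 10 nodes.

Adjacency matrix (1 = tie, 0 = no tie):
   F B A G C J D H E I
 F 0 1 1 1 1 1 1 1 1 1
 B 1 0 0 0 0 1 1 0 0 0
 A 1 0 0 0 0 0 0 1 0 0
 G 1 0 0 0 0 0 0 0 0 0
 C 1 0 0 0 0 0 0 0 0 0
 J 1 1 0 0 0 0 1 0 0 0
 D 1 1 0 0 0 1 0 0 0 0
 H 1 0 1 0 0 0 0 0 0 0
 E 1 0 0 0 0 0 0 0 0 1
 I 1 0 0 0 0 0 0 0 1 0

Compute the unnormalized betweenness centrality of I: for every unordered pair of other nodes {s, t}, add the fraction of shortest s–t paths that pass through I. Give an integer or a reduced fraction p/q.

No shortest path between any pair of other nodes passes through I.
Summing the contributions gives betweenness(I) = 0.

0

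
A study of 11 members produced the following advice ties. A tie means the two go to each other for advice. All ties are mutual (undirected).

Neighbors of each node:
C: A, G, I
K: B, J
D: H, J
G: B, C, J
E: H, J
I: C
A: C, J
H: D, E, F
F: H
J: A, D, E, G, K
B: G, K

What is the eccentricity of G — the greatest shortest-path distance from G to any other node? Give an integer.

Distances from G: A:2, B:1, C:1, D:2, E:2, F:4, H:3, I:2, J:1, K:2.
The largest is 4 (to F), so the eccentricity of G is 4.

4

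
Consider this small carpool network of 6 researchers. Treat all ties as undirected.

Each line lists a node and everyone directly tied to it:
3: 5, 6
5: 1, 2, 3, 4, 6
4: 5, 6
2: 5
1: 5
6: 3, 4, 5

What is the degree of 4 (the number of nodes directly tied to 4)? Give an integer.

4 is directly tied to 5 and 6. That is 2 neighbors, so the degree of 4 is 2.

2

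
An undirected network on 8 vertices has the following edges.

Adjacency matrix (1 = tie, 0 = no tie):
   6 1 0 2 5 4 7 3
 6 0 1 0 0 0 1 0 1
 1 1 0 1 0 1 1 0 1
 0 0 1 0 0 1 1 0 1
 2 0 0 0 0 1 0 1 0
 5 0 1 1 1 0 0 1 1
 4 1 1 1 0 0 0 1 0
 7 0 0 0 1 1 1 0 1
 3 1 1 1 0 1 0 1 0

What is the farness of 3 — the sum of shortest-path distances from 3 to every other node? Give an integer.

9

Distances from 3: 0:1, 1:1, 2:2, 4:2, 5:1, 6:1, 7:1.
Sum = 1 + 1 + 2 + 2 + 1 + 1 + 1 = 9.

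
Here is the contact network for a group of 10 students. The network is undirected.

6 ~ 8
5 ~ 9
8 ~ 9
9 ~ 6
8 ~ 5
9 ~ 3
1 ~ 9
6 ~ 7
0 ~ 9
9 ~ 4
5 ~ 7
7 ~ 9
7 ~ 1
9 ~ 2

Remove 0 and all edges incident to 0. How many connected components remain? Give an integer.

0's neighbors (9) remain reachable from one another through other ties, so the rest of the network stays in one piece.

1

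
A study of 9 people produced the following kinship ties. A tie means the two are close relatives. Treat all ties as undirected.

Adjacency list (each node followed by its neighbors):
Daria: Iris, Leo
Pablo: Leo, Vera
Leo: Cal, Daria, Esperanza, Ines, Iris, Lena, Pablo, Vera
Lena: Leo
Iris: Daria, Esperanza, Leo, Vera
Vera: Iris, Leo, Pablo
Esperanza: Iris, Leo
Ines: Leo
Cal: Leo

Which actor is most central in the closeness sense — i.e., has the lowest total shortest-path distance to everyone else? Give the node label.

Farness (sum of distances to all others) for each node — Cal:15, Daria:14, Esperanza:14, Ines:15, Iris:12, Lena:15, Leo:8, Pablo:14, Vera:13.
The smallest farness is 8, for Leo, so Leo has the highest closeness.

Leo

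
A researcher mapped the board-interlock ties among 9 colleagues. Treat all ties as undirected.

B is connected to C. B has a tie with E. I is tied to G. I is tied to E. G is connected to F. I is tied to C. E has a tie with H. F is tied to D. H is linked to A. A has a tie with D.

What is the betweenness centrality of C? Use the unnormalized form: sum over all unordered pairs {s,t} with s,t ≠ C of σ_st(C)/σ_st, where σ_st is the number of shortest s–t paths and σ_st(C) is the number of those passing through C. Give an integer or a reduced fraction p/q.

3/2

Pairs whose geodesics pass through C — F–B: 1/2; G–B: 1/2; I–B: 1/2.
All other pairs contribute 0.
Summing the contributions gives betweenness(C) = 3/2.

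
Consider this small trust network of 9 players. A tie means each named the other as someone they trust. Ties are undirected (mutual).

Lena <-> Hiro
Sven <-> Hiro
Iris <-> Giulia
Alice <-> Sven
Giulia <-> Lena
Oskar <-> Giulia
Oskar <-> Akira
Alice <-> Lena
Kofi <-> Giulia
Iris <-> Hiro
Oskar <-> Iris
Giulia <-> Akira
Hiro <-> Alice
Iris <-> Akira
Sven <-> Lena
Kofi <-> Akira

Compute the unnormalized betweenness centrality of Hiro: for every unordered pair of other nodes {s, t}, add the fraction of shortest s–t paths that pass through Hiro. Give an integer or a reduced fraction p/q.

9/2

Pairs whose geodesics pass through Hiro — Akira–Alice: 1/2; Akira–Sven: 1/2; Oskar–Alice: 1/2; Oskar–Sven: 1/2; Iris–Alice: 1; Iris–Lena: 1/2; Iris–Sven: 1.
All other pairs contribute 0.
Summing the contributions gives betweenness(Hiro) = 9/2.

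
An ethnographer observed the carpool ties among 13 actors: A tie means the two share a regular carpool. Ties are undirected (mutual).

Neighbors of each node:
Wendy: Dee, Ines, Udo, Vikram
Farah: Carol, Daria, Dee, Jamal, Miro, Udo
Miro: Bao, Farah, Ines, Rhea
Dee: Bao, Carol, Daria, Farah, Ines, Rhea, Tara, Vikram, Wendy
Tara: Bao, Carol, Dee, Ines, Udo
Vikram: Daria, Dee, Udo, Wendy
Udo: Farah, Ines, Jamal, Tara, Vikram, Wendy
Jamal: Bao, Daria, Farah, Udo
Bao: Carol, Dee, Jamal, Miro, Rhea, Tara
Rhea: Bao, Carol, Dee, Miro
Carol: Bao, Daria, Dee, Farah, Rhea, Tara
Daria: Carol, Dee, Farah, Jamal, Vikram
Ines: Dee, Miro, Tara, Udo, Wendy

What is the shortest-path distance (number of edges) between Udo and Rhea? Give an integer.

3

One shortest route is Udo – Farah – Carol – Rhea, which uses 3 edges, and at distance 2 from Udo we only reach {Bao, Carol, Daria, Dee, Miro}, which does not include Rhea. So d(Udo,Rhea) = 3.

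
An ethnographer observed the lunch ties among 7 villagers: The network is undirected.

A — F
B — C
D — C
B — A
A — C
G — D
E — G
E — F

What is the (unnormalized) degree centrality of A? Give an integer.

3

A is directly tied to B, C, and F. That is 3 neighbors, so the degree of A is 3.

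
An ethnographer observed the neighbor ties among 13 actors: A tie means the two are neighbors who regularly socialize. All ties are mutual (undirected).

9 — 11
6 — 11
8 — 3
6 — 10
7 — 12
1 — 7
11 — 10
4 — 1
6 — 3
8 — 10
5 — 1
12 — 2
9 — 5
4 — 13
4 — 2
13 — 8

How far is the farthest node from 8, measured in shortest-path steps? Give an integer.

4

Distances from 8: 1:3, 2:3, 3:1, 4:2, 5:4, 6:2, 7:4, 9:3, 10:1, 11:2, 12:4, 13:1.
The largest is 4 (to 5, 7, and 12), so the eccentricity of 8 is 4.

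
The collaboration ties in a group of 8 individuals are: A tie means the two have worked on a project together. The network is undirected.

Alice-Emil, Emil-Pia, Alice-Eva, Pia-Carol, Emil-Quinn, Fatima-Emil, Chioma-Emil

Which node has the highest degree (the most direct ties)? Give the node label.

Emil

Degrees — Alice:2, Carol:1, Chioma:1, Emil:5, Eva:1, Fatima:1, Pia:2, Quinn:1.
The maximum is 5, attained only by Emil.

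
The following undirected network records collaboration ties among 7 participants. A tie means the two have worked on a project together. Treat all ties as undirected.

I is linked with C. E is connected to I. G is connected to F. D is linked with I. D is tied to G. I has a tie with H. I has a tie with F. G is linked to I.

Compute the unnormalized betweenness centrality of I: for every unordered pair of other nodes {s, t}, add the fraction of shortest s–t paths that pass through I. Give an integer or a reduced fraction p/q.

Pairs whose geodesics pass through I — H–F: 1; H–C: 1; H–D: 1; H–G: 1; H–E: 1; F–C: 1; F–D: 1/2; F–E: 1; C–D: 1; C–G: 1; C–E: 1; D–E: 1; G–E: 1.
All other pairs contribute 0.
Summing the contributions gives betweenness(I) = 25/2.

25/2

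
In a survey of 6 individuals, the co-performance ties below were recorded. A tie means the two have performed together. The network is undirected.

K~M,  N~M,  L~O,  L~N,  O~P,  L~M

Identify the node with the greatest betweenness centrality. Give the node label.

Unnormalized betweenness of each node: K:0, L:6, M:4, N:0, O:4, P:0.
L has the largest value, 6, making it the main broker — the node through which the most shortest paths run.

L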